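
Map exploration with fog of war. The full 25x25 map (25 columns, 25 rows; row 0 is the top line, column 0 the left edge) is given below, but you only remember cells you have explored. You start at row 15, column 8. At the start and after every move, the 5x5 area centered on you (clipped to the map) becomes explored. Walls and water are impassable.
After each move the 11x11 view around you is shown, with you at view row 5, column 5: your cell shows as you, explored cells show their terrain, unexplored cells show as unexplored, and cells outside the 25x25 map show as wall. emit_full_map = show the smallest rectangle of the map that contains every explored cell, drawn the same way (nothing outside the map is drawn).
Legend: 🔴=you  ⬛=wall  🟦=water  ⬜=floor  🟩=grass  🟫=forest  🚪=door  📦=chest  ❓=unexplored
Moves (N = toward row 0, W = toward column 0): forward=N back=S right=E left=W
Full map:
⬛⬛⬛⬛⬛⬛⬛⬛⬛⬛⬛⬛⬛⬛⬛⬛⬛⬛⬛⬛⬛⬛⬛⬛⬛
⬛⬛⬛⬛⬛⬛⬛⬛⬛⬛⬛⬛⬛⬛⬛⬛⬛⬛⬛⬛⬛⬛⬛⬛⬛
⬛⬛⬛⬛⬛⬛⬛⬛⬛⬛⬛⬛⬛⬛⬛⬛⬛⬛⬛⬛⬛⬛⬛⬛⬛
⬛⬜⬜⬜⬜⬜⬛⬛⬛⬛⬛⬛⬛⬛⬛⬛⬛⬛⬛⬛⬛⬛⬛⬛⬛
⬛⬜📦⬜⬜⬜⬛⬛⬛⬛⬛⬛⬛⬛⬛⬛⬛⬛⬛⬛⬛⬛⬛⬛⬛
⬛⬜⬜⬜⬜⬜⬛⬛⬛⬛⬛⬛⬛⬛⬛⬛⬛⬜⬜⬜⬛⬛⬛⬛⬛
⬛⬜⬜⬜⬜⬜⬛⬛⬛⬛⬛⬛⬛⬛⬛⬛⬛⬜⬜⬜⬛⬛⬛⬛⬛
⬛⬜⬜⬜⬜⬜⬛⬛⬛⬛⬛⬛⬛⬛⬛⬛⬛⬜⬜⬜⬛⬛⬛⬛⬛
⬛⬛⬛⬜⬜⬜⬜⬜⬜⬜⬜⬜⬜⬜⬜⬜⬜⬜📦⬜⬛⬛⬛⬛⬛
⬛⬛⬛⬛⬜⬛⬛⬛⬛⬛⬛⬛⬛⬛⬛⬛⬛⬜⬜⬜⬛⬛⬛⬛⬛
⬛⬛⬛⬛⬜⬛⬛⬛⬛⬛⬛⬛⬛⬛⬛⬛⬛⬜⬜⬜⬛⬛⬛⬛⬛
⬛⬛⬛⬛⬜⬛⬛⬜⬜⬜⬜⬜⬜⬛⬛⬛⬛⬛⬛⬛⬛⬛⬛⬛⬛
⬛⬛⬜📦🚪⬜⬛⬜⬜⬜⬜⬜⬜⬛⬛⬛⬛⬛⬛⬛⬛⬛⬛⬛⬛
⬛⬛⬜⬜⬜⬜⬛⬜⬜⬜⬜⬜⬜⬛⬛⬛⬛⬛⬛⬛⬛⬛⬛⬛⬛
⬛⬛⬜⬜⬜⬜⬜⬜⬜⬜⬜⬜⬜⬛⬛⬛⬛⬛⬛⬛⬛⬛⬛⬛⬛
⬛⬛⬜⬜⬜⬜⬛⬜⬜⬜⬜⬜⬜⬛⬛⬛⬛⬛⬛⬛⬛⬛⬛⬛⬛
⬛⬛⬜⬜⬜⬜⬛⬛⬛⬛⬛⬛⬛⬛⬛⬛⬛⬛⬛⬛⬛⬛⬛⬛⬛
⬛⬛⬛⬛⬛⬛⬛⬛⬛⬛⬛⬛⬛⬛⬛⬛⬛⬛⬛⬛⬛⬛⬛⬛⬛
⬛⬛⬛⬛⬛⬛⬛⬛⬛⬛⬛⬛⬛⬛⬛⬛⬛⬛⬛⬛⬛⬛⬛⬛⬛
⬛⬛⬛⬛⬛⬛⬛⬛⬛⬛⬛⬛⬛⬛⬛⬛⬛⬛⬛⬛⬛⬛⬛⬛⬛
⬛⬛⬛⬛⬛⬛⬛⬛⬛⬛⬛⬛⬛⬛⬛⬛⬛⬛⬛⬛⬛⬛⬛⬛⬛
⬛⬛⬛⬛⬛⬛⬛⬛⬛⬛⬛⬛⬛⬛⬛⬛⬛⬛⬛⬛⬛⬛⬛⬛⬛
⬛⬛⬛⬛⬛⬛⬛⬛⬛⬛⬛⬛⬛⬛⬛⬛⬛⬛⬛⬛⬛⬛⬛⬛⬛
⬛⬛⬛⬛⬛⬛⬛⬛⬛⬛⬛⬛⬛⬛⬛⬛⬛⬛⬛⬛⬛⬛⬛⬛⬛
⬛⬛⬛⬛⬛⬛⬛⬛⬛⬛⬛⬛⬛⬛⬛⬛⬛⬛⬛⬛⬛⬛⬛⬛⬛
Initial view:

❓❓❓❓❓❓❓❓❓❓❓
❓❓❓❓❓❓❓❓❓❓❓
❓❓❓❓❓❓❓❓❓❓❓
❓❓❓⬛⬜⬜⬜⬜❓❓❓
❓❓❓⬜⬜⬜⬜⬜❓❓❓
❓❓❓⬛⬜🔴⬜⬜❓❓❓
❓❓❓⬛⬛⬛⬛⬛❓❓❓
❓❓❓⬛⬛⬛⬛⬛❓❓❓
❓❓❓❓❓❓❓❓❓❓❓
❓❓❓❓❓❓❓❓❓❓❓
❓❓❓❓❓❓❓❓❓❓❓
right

❓❓❓❓❓❓❓❓❓❓❓
❓❓❓❓❓❓❓❓❓❓❓
❓❓❓❓❓❓❓❓❓❓❓
❓❓⬛⬜⬜⬜⬜⬜❓❓❓
❓❓⬜⬜⬜⬜⬜⬜❓❓❓
❓❓⬛⬜⬜🔴⬜⬜❓❓❓
❓❓⬛⬛⬛⬛⬛⬛❓❓❓
❓❓⬛⬛⬛⬛⬛⬛❓❓❓
❓❓❓❓❓❓❓❓❓❓❓
❓❓❓❓❓❓❓❓❓❓❓
❓❓❓❓❓❓❓❓❓❓❓

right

❓❓❓❓❓❓❓❓❓❓❓
❓❓❓❓❓❓❓❓❓❓❓
❓❓❓❓❓❓❓❓❓❓❓
❓⬛⬜⬜⬜⬜⬜⬜❓❓❓
❓⬜⬜⬜⬜⬜⬜⬜❓❓❓
❓⬛⬜⬜⬜🔴⬜⬜❓❓❓
❓⬛⬛⬛⬛⬛⬛⬛❓❓❓
❓⬛⬛⬛⬛⬛⬛⬛❓❓❓
❓❓❓❓❓❓❓❓❓❓❓
❓❓❓❓❓❓❓❓❓❓❓
❓❓❓❓❓❓❓❓❓❓❓

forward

❓❓❓❓❓❓❓❓❓❓❓
❓❓❓❓❓❓❓❓❓❓❓
❓❓❓❓❓❓❓❓❓❓❓
❓❓❓⬜⬜⬜⬜⬜❓❓❓
❓⬛⬜⬜⬜⬜⬜⬜❓❓❓
❓⬜⬜⬜⬜🔴⬜⬜❓❓❓
❓⬛⬜⬜⬜⬜⬜⬜❓❓❓
❓⬛⬛⬛⬛⬛⬛⬛❓❓❓
❓⬛⬛⬛⬛⬛⬛⬛❓❓❓
❓❓❓❓❓❓❓❓❓❓❓
❓❓❓❓❓❓❓❓❓❓❓

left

❓❓❓❓❓❓❓❓❓❓❓
❓❓❓❓❓❓❓❓❓❓❓
❓❓❓❓❓❓❓❓❓❓❓
❓❓❓⬜⬜⬜⬜⬜⬜❓❓
❓❓⬛⬜⬜⬜⬜⬜⬜❓❓
❓❓⬜⬜⬜🔴⬜⬜⬜❓❓
❓❓⬛⬜⬜⬜⬜⬜⬜❓❓
❓❓⬛⬛⬛⬛⬛⬛⬛❓❓
❓❓⬛⬛⬛⬛⬛⬛⬛❓❓
❓❓❓❓❓❓❓❓❓❓❓
❓❓❓❓❓❓❓❓❓❓❓

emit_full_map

❓⬜⬜⬜⬜⬜⬜
⬛⬜⬜⬜⬜⬜⬜
⬜⬜⬜🔴⬜⬜⬜
⬛⬜⬜⬜⬜⬜⬜
⬛⬛⬛⬛⬛⬛⬛
⬛⬛⬛⬛⬛⬛⬛

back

❓❓❓❓❓❓❓❓❓❓❓
❓❓❓❓❓❓❓❓❓❓❓
❓❓❓⬜⬜⬜⬜⬜⬜❓❓
❓❓⬛⬜⬜⬜⬜⬜⬜❓❓
❓❓⬜⬜⬜⬜⬜⬜⬜❓❓
❓❓⬛⬜⬜🔴⬜⬜⬜❓❓
❓❓⬛⬛⬛⬛⬛⬛⬛❓❓
❓❓⬛⬛⬛⬛⬛⬛⬛❓❓
❓❓❓❓❓❓❓❓❓❓❓
❓❓❓❓❓❓❓❓❓❓❓
❓❓❓❓❓❓❓❓❓❓❓

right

❓❓❓❓❓❓❓❓❓❓❓
❓❓❓❓❓❓❓❓❓❓❓
❓❓⬜⬜⬜⬜⬜⬜❓❓❓
❓⬛⬜⬜⬜⬜⬜⬜❓❓❓
❓⬜⬜⬜⬜⬜⬜⬜❓❓❓
❓⬛⬜⬜⬜🔴⬜⬜❓❓❓
❓⬛⬛⬛⬛⬛⬛⬛❓❓❓
❓⬛⬛⬛⬛⬛⬛⬛❓❓❓
❓❓❓❓❓❓❓❓❓❓❓
❓❓❓❓❓❓❓❓❓❓❓
❓❓❓❓❓❓❓❓❓❓❓

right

❓❓❓❓❓❓❓❓❓❓❓
❓❓❓❓❓❓❓❓❓❓❓
❓⬜⬜⬜⬜⬜⬜❓❓❓❓
⬛⬜⬜⬜⬜⬜⬜⬛❓❓❓
⬜⬜⬜⬜⬜⬜⬜⬛❓❓❓
⬛⬜⬜⬜⬜🔴⬜⬛❓❓❓
⬛⬛⬛⬛⬛⬛⬛⬛❓❓❓
⬛⬛⬛⬛⬛⬛⬛⬛❓❓❓
❓❓❓❓❓❓❓❓❓❓❓
❓❓❓❓❓❓❓❓❓❓❓
❓❓❓❓❓❓❓❓❓❓❓

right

❓❓❓❓❓❓❓❓❓❓❓
❓❓❓❓❓❓❓❓❓❓❓
⬜⬜⬜⬜⬜⬜❓❓❓❓❓
⬜⬜⬜⬜⬜⬜⬛⬛❓❓❓
⬜⬜⬜⬜⬜⬜⬛⬛❓❓❓
⬜⬜⬜⬜⬜🔴⬛⬛❓❓❓
⬛⬛⬛⬛⬛⬛⬛⬛❓❓❓
⬛⬛⬛⬛⬛⬛⬛⬛❓❓❓
❓❓❓❓❓❓❓❓❓❓❓
❓❓❓❓❓❓❓❓❓❓❓
❓❓❓❓❓❓❓❓❓❓❓

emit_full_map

❓⬜⬜⬜⬜⬜⬜❓❓
⬛⬜⬜⬜⬜⬜⬜⬛⬛
⬜⬜⬜⬜⬜⬜⬜⬛⬛
⬛⬜⬜⬜⬜⬜🔴⬛⬛
⬛⬛⬛⬛⬛⬛⬛⬛⬛
⬛⬛⬛⬛⬛⬛⬛⬛⬛

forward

❓❓❓❓❓❓❓❓❓❓❓
❓❓❓❓❓❓❓❓❓❓❓
❓❓❓❓❓❓❓❓❓❓❓
⬜⬜⬜⬜⬜⬜⬛⬛❓❓❓
⬜⬜⬜⬜⬜⬜⬛⬛❓❓❓
⬜⬜⬜⬜⬜🔴⬛⬛❓❓❓
⬜⬜⬜⬜⬜⬜⬛⬛❓❓❓
⬛⬛⬛⬛⬛⬛⬛⬛❓❓❓
⬛⬛⬛⬛⬛⬛⬛⬛❓❓❓
❓❓❓❓❓❓❓❓❓❓❓
❓❓❓❓❓❓❓❓❓❓❓

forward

❓❓❓❓❓❓❓❓❓❓❓
❓❓❓❓❓❓❓❓❓❓❓
❓❓❓❓❓❓❓❓❓❓❓
❓❓❓⬜⬜⬜⬛⬛❓❓❓
⬜⬜⬜⬜⬜⬜⬛⬛❓❓❓
⬜⬜⬜⬜⬜🔴⬛⬛❓❓❓
⬜⬜⬜⬜⬜⬜⬛⬛❓❓❓
⬜⬜⬜⬜⬜⬜⬛⬛❓❓❓
⬛⬛⬛⬛⬛⬛⬛⬛❓❓❓
⬛⬛⬛⬛⬛⬛⬛⬛❓❓❓
❓❓❓❓❓❓❓❓❓❓❓

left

❓❓❓❓❓❓❓❓❓❓❓
❓❓❓❓❓❓❓❓❓❓❓
❓❓❓❓❓❓❓❓❓❓❓
❓❓❓⬜⬜⬜⬜⬛⬛❓❓
❓⬜⬜⬜⬜⬜⬜⬛⬛❓❓
⬛⬜⬜⬜⬜🔴⬜⬛⬛❓❓
⬜⬜⬜⬜⬜⬜⬜⬛⬛❓❓
⬛⬜⬜⬜⬜⬜⬜⬛⬛❓❓
⬛⬛⬛⬛⬛⬛⬛⬛⬛❓❓
⬛⬛⬛⬛⬛⬛⬛⬛⬛❓❓
❓❓❓❓❓❓❓❓❓❓❓

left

❓❓❓❓❓❓❓❓❓❓❓
❓❓❓❓❓❓❓❓❓❓❓
❓❓❓❓❓❓❓❓❓❓❓
❓❓❓⬜⬜⬜⬜⬜⬛⬛❓
❓❓⬜⬜⬜⬜⬜⬜⬛⬛❓
❓⬛⬜⬜⬜🔴⬜⬜⬛⬛❓
❓⬜⬜⬜⬜⬜⬜⬜⬛⬛❓
❓⬛⬜⬜⬜⬜⬜⬜⬛⬛❓
❓⬛⬛⬛⬛⬛⬛⬛⬛⬛❓
❓⬛⬛⬛⬛⬛⬛⬛⬛⬛❓
❓❓❓❓❓❓❓❓❓❓❓

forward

❓❓❓❓❓❓❓❓❓❓❓
❓❓❓❓❓❓❓❓❓❓❓
❓❓❓❓❓❓❓❓❓❓❓
❓❓❓⬛⬛⬛⬛⬛❓❓❓
❓❓❓⬜⬜⬜⬜⬜⬛⬛❓
❓❓⬜⬜⬜🔴⬜⬜⬛⬛❓
❓⬛⬜⬜⬜⬜⬜⬜⬛⬛❓
❓⬜⬜⬜⬜⬜⬜⬜⬛⬛❓
❓⬛⬜⬜⬜⬜⬜⬜⬛⬛❓
❓⬛⬛⬛⬛⬛⬛⬛⬛⬛❓
❓⬛⬛⬛⬛⬛⬛⬛⬛⬛❓

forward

❓❓❓❓❓❓❓❓❓❓❓
❓❓❓❓❓❓❓❓❓❓❓
❓❓❓❓❓❓❓❓❓❓❓
❓❓❓⬛⬛⬛⬛⬛❓❓❓
❓❓❓⬛⬛⬛⬛⬛❓❓❓
❓❓❓⬜⬜🔴⬜⬜⬛⬛❓
❓❓⬜⬜⬜⬜⬜⬜⬛⬛❓
❓⬛⬜⬜⬜⬜⬜⬜⬛⬛❓
❓⬜⬜⬜⬜⬜⬜⬜⬛⬛❓
❓⬛⬜⬜⬜⬜⬜⬜⬛⬛❓
❓⬛⬛⬛⬛⬛⬛⬛⬛⬛❓

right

❓❓❓❓❓❓❓❓❓❓❓
❓❓❓❓❓❓❓❓❓❓❓
❓❓❓❓❓❓❓❓❓❓❓
❓❓⬛⬛⬛⬛⬛⬛❓❓❓
❓❓⬛⬛⬛⬛⬛⬛❓❓❓
❓❓⬜⬜⬜🔴⬜⬛⬛❓❓
❓⬜⬜⬜⬜⬜⬜⬛⬛❓❓
⬛⬜⬜⬜⬜⬜⬜⬛⬛❓❓
⬜⬜⬜⬜⬜⬜⬜⬛⬛❓❓
⬛⬜⬜⬜⬜⬜⬜⬛⬛❓❓
⬛⬛⬛⬛⬛⬛⬛⬛⬛❓❓

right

❓❓❓❓❓❓❓❓❓❓❓
❓❓❓❓❓❓❓❓❓❓❓
❓❓❓❓❓❓❓❓❓❓❓
❓⬛⬛⬛⬛⬛⬛⬛❓❓❓
❓⬛⬛⬛⬛⬛⬛⬛❓❓❓
❓⬜⬜⬜⬜🔴⬛⬛❓❓❓
⬜⬜⬜⬜⬜⬜⬛⬛❓❓❓
⬜⬜⬜⬜⬜⬜⬛⬛❓❓❓
⬜⬜⬜⬜⬜⬜⬛⬛❓❓❓
⬜⬜⬜⬜⬜⬜⬛⬛❓❓❓
⬛⬛⬛⬛⬛⬛⬛⬛❓❓❓

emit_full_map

❓❓⬛⬛⬛⬛⬛⬛⬛
❓❓⬛⬛⬛⬛⬛⬛⬛
❓❓⬜⬜⬜⬜🔴⬛⬛
❓⬜⬜⬜⬜⬜⬜⬛⬛
⬛⬜⬜⬜⬜⬜⬜⬛⬛
⬜⬜⬜⬜⬜⬜⬜⬛⬛
⬛⬜⬜⬜⬜⬜⬜⬛⬛
⬛⬛⬛⬛⬛⬛⬛⬛⬛
⬛⬛⬛⬛⬛⬛⬛⬛⬛

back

❓❓❓❓❓❓❓❓❓❓❓
❓❓❓❓❓❓❓❓❓❓❓
❓⬛⬛⬛⬛⬛⬛⬛❓❓❓
❓⬛⬛⬛⬛⬛⬛⬛❓❓❓
❓⬜⬜⬜⬜⬜⬛⬛❓❓❓
⬜⬜⬜⬜⬜🔴⬛⬛❓❓❓
⬜⬜⬜⬜⬜⬜⬛⬛❓❓❓
⬜⬜⬜⬜⬜⬜⬛⬛❓❓❓
⬜⬜⬜⬜⬜⬜⬛⬛❓❓❓
⬛⬛⬛⬛⬛⬛⬛⬛❓❓❓
⬛⬛⬛⬛⬛⬛⬛⬛❓❓❓

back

❓❓❓❓❓❓❓❓❓❓❓
❓⬛⬛⬛⬛⬛⬛⬛❓❓❓
❓⬛⬛⬛⬛⬛⬛⬛❓❓❓
❓⬜⬜⬜⬜⬜⬛⬛❓❓❓
⬜⬜⬜⬜⬜⬜⬛⬛❓❓❓
⬜⬜⬜⬜⬜🔴⬛⬛❓❓❓
⬜⬜⬜⬜⬜⬜⬛⬛❓❓❓
⬜⬜⬜⬜⬜⬜⬛⬛❓❓❓
⬛⬛⬛⬛⬛⬛⬛⬛❓❓❓
⬛⬛⬛⬛⬛⬛⬛⬛❓❓❓
❓❓❓❓❓❓❓❓❓❓❓

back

❓⬛⬛⬛⬛⬛⬛⬛❓❓❓
❓⬛⬛⬛⬛⬛⬛⬛❓❓❓
❓⬜⬜⬜⬜⬜⬛⬛❓❓❓
⬜⬜⬜⬜⬜⬜⬛⬛❓❓❓
⬜⬜⬜⬜⬜⬜⬛⬛❓❓❓
⬜⬜⬜⬜⬜🔴⬛⬛❓❓❓
⬜⬜⬜⬜⬜⬜⬛⬛❓❓❓
⬛⬛⬛⬛⬛⬛⬛⬛❓❓❓
⬛⬛⬛⬛⬛⬛⬛⬛❓❓❓
❓❓❓❓❓❓❓❓❓❓❓
❓❓❓❓❓❓❓❓❓❓❓

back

❓⬛⬛⬛⬛⬛⬛⬛❓❓❓
❓⬜⬜⬜⬜⬜⬛⬛❓❓❓
⬜⬜⬜⬜⬜⬜⬛⬛❓❓❓
⬜⬜⬜⬜⬜⬜⬛⬛❓❓❓
⬜⬜⬜⬜⬜⬜⬛⬛❓❓❓
⬜⬜⬜⬜⬜🔴⬛⬛❓❓❓
⬛⬛⬛⬛⬛⬛⬛⬛❓❓❓
⬛⬛⬛⬛⬛⬛⬛⬛❓❓❓
❓❓❓❓❓❓❓❓❓❓❓
❓❓❓❓❓❓❓❓❓❓❓
❓❓❓❓❓❓❓❓❓❓❓

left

❓❓⬛⬛⬛⬛⬛⬛⬛❓❓
❓❓⬜⬜⬜⬜⬜⬛⬛❓❓
❓⬜⬜⬜⬜⬜⬜⬛⬛❓❓
⬛⬜⬜⬜⬜⬜⬜⬛⬛❓❓
⬜⬜⬜⬜⬜⬜⬜⬛⬛❓❓
⬛⬜⬜⬜⬜🔴⬜⬛⬛❓❓
⬛⬛⬛⬛⬛⬛⬛⬛⬛❓❓
⬛⬛⬛⬛⬛⬛⬛⬛⬛❓❓
❓❓❓❓❓❓❓❓❓❓❓
❓❓❓❓❓❓❓❓❓❓❓
❓❓❓❓❓❓❓❓❓❓❓

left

❓❓❓⬛⬛⬛⬛⬛⬛⬛❓
❓❓❓⬜⬜⬜⬜⬜⬛⬛❓
❓❓⬜⬜⬜⬜⬜⬜⬛⬛❓
❓⬛⬜⬜⬜⬜⬜⬜⬛⬛❓
❓⬜⬜⬜⬜⬜⬜⬜⬛⬛❓
❓⬛⬜⬜⬜🔴⬜⬜⬛⬛❓
❓⬛⬛⬛⬛⬛⬛⬛⬛⬛❓
❓⬛⬛⬛⬛⬛⬛⬛⬛⬛❓
❓❓❓❓❓❓❓❓❓❓❓
❓❓❓❓❓❓❓❓❓❓❓
❓❓❓❓❓❓❓❓❓❓❓

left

❓❓❓❓⬛⬛⬛⬛⬛⬛⬛
❓❓❓❓⬜⬜⬜⬜⬜⬛⬛
❓❓❓⬜⬜⬜⬜⬜⬜⬛⬛
❓❓⬛⬜⬜⬜⬜⬜⬜⬛⬛
❓❓⬜⬜⬜⬜⬜⬜⬜⬛⬛
❓❓⬛⬜⬜🔴⬜⬜⬜⬛⬛
❓❓⬛⬛⬛⬛⬛⬛⬛⬛⬛
❓❓⬛⬛⬛⬛⬛⬛⬛⬛⬛
❓❓❓❓❓❓❓❓❓❓❓
❓❓❓❓❓❓❓❓❓❓❓
❓❓❓❓❓❓❓❓❓❓❓

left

❓❓❓❓❓⬛⬛⬛⬛⬛⬛
❓❓❓❓❓⬜⬜⬜⬜⬜⬛
❓❓❓❓⬜⬜⬜⬜⬜⬜⬛
❓❓❓⬛⬜⬜⬜⬜⬜⬜⬛
❓❓❓⬜⬜⬜⬜⬜⬜⬜⬛
❓❓❓⬛⬜🔴⬜⬜⬜⬜⬛
❓❓❓⬛⬛⬛⬛⬛⬛⬛⬛
❓❓❓⬛⬛⬛⬛⬛⬛⬛⬛
❓❓❓❓❓❓❓❓❓❓❓
❓❓❓❓❓❓❓❓❓❓❓
❓❓❓❓❓❓❓❓❓❓❓

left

❓❓❓❓❓❓⬛⬛⬛⬛⬛
❓❓❓❓❓❓⬜⬜⬜⬜⬜
❓❓❓❓❓⬜⬜⬜⬜⬜⬜
❓❓❓⬜⬛⬜⬜⬜⬜⬜⬜
❓❓❓⬜⬜⬜⬜⬜⬜⬜⬜
❓❓❓⬜⬛🔴⬜⬜⬜⬜⬜
❓❓❓⬜⬛⬛⬛⬛⬛⬛⬛
❓❓❓⬛⬛⬛⬛⬛⬛⬛⬛
❓❓❓❓❓❓❓❓❓❓❓
❓❓❓❓❓❓❓❓❓❓❓
❓❓❓❓❓❓❓❓❓❓❓

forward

❓❓❓❓❓❓⬛⬛⬛⬛⬛
❓❓❓❓❓❓⬛⬛⬛⬛⬛
❓❓❓❓❓❓⬜⬜⬜⬜⬜
❓❓❓⬜⬛⬜⬜⬜⬜⬜⬜
❓❓❓⬜⬛⬜⬜⬜⬜⬜⬜
❓❓❓⬜⬜🔴⬜⬜⬜⬜⬜
❓❓❓⬜⬛⬜⬜⬜⬜⬜⬜
❓❓❓⬜⬛⬛⬛⬛⬛⬛⬛
❓❓❓⬛⬛⬛⬛⬛⬛⬛⬛
❓❓❓❓❓❓❓❓❓❓❓
❓❓❓❓❓❓❓❓❓❓❓

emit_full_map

❓❓❓⬛⬛⬛⬛⬛⬛⬛
❓❓❓⬛⬛⬛⬛⬛⬛⬛
❓❓❓⬜⬜⬜⬜⬜⬛⬛
⬜⬛⬜⬜⬜⬜⬜⬜⬛⬛
⬜⬛⬜⬜⬜⬜⬜⬜⬛⬛
⬜⬜🔴⬜⬜⬜⬜⬜⬛⬛
⬜⬛⬜⬜⬜⬜⬜⬜⬛⬛
⬜⬛⬛⬛⬛⬛⬛⬛⬛⬛
⬛⬛⬛⬛⬛⬛⬛⬛⬛⬛

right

❓❓❓❓❓⬛⬛⬛⬛⬛⬛
❓❓❓❓❓⬛⬛⬛⬛⬛⬛
❓❓❓❓❓⬜⬜⬜⬜⬜⬛
❓❓⬜⬛⬜⬜⬜⬜⬜⬜⬛
❓❓⬜⬛⬜⬜⬜⬜⬜⬜⬛
❓❓⬜⬜⬜🔴⬜⬜⬜⬜⬛
❓❓⬜⬛⬜⬜⬜⬜⬜⬜⬛
❓❓⬜⬛⬛⬛⬛⬛⬛⬛⬛
❓❓⬛⬛⬛⬛⬛⬛⬛⬛⬛
❓❓❓❓❓❓❓❓❓❓❓
❓❓❓❓❓❓❓❓❓❓❓

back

❓❓❓❓❓⬛⬛⬛⬛⬛⬛
❓❓❓❓❓⬜⬜⬜⬜⬜⬛
❓❓⬜⬛⬜⬜⬜⬜⬜⬜⬛
❓❓⬜⬛⬜⬜⬜⬜⬜⬜⬛
❓❓⬜⬜⬜⬜⬜⬜⬜⬜⬛
❓❓⬜⬛⬜🔴⬜⬜⬜⬜⬛
❓❓⬜⬛⬛⬛⬛⬛⬛⬛⬛
❓❓⬛⬛⬛⬛⬛⬛⬛⬛⬛
❓❓❓❓❓❓❓❓❓❓❓
❓❓❓❓❓❓❓❓❓❓❓
❓❓❓❓❓❓❓❓❓❓❓

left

❓❓❓❓❓❓⬛⬛⬛⬛⬛
❓❓❓❓❓❓⬜⬜⬜⬜⬜
❓❓❓⬜⬛⬜⬜⬜⬜⬜⬜
❓❓❓⬜⬛⬜⬜⬜⬜⬜⬜
❓❓❓⬜⬜⬜⬜⬜⬜⬜⬜
❓❓❓⬜⬛🔴⬜⬜⬜⬜⬜
❓❓❓⬜⬛⬛⬛⬛⬛⬛⬛
❓❓❓⬛⬛⬛⬛⬛⬛⬛⬛
❓❓❓❓❓❓❓❓❓❓❓
❓❓❓❓❓❓❓❓❓❓❓
❓❓❓❓❓❓❓❓❓❓❓

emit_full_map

❓❓❓⬛⬛⬛⬛⬛⬛⬛
❓❓❓⬛⬛⬛⬛⬛⬛⬛
❓❓❓⬜⬜⬜⬜⬜⬛⬛
⬜⬛⬜⬜⬜⬜⬜⬜⬛⬛
⬜⬛⬜⬜⬜⬜⬜⬜⬛⬛
⬜⬜⬜⬜⬜⬜⬜⬜⬛⬛
⬜⬛🔴⬜⬜⬜⬜⬜⬛⬛
⬜⬛⬛⬛⬛⬛⬛⬛⬛⬛
⬛⬛⬛⬛⬛⬛⬛⬛⬛⬛


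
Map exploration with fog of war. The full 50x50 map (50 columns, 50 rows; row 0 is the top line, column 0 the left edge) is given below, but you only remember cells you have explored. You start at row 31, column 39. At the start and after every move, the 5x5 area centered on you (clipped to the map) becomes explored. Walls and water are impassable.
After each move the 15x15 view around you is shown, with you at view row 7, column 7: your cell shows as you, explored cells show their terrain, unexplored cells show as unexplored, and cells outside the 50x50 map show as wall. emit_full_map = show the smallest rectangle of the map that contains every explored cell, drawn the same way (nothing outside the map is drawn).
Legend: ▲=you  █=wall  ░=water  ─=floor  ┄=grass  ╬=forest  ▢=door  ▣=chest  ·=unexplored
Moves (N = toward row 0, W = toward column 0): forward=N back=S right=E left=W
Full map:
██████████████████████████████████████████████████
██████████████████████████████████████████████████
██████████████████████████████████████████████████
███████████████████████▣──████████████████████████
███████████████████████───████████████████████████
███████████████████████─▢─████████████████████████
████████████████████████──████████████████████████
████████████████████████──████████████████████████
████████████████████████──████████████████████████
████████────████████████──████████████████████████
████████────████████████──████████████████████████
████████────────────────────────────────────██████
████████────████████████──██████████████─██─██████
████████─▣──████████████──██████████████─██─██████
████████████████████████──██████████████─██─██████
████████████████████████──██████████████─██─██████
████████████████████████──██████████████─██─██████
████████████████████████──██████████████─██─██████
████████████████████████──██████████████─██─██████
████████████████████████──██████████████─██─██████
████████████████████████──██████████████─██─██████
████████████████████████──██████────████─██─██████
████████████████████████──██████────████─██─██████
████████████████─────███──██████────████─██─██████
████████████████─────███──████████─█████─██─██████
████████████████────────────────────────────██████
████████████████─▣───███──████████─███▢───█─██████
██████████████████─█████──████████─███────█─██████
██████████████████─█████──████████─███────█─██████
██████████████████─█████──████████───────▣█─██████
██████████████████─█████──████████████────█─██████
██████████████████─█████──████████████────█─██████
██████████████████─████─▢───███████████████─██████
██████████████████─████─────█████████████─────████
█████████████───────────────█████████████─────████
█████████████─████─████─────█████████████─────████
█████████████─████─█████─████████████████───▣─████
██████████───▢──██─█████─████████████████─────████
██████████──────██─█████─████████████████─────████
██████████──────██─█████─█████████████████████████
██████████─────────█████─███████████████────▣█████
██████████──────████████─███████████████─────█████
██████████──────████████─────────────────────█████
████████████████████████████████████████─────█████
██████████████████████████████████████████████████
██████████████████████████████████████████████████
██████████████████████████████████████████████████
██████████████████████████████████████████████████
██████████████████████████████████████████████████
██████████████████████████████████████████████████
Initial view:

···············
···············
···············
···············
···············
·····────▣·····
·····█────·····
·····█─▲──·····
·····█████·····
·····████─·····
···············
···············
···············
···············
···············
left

···············
···············
···············
···············
···············
·····─────▣····
·····██────····
·····██▲───····
·····██████····
·····█████─····
···············
···············
···············
···············
···············

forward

···············
···············
···············
···············
···············
·····██───·····
·····─────▣····
·····██▲───····
·····██────····
·····██████····
·····█████─····
···············
···············
···············
···············

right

···············
···············
···············
···············
···············
····██────·····
····─────▣·····
····██─▲──·····
····██────·····
····██████·····
····█████─·····
···············
···············
···············
···············

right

···············
···············
···············
···············
···············
···██────█·····
···─────▣█·····
···██──▲─█·····
···██────█·····
···███████·····
···█████─······
···············
···············
···············
···············

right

···············
···············
···············
···············
···············
··██────█─·····
··─────▣█─·····
··██───▲█─·····
··██────█─·····
··███████─·····
··█████─·······
···············
···············
···············
···············

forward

···············
···············
···············
···············
···············
·····───█─·····
··██────█─·····
··─────▲█─·····
··██────█─·····
··██────█─·····
··███████─·····
··█████─·······
···············
···············
···············

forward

···············
···············
···············
···············
···············
·····───█─·····
·····───█─·····
··██───▲█─·····
··─────▣█─·····
··██────█─·····
··██────█─·····
··███████─·····
··█████─·······
···············
···············

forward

···············
···············
···············
···············
···············
·····─────·····
·····───█─·····
·····──▲█─·····
··██────█─·····
··─────▣█─·····
··██────█─·····
··██────█─·····
··███████─·····
··█████─·······
···············

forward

···············
···············
···············
···············
···············
·····█─██─·····
·····─────·····
·····──▲█─·····
·····───█─·····
··██────█─·····
··─────▣█─·····
··██────█─·····
··██────█─·····
··███████─·····
··█████─·······

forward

···············
···············
···············
···············
···············
·····█─██─·····
·····█─██─·····
·····──▲──·····
·····───█─·····
·····───█─·····
··██────█─·····
··─────▣█─·····
··██────█─·····
··██────█─·····
··███████─·····

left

···············
···············
···············
···············
···············
·····██─██─····
·····██─██─····
·····──▲───····
·····▢───█─····
·····────█─····
···██────█─····
···─────▣█─····
···██────█─····
···██────█─····
···███████─····

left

···············
···············
···············
···············
···············
·····███─██─···
·····███─██─···
·····──▲────···
·····█▢───█─···
·····█────█─···
····██────█─···
····─────▣█─···
····██────█─···
····██────█─···
····███████─···

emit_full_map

·███─██─
·███─██─
·──▲────
·█▢───█─
·█────█─
██────█─
─────▣█─
██────█─
██────█─
███████─
█████─··


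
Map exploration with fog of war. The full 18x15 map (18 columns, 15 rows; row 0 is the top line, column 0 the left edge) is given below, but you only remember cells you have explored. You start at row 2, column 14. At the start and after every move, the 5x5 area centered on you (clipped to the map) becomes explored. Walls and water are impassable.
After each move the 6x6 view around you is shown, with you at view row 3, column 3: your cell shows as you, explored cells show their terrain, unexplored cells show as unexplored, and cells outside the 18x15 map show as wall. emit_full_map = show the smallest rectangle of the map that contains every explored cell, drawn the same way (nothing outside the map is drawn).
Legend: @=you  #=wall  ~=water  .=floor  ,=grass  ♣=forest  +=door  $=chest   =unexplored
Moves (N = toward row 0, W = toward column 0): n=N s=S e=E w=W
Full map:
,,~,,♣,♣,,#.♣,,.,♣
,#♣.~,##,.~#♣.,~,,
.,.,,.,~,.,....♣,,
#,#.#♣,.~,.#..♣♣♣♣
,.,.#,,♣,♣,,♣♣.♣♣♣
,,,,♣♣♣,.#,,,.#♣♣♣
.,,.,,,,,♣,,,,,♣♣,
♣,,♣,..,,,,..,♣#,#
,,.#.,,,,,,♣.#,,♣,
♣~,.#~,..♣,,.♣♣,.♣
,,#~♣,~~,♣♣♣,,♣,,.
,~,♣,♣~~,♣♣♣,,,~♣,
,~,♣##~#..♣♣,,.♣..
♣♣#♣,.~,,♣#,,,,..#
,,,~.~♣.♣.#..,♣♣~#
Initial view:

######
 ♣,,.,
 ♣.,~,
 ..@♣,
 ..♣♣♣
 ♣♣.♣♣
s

 ♣,,.,
 ♣.,~,
 ...♣,
 ..@♣♣
 ♣♣.♣♣
 ,.#♣♣

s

 ♣.,~,
 ...♣,
 ..♣♣♣
 ♣♣@♣♣
 ,.#♣♣
 ,,,♣♣

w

  ♣.,~
 ....♣
 #..♣♣
 ,♣@.♣
 ,,.#♣
 ,,,,♣

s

 ....♣
 #..♣♣
 ,♣♣.♣
 ,,@#♣
 ,,,,♣
 ..,♣#

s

 #..♣♣
 ,♣♣.♣
 ,,.#♣
 ,,@,♣
 ..,♣#
 ♣.#,,

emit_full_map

 ♣,,.,
 ♣.,~,
....♣,
#..♣♣♣
,♣♣.♣♣
,,.#♣♣
,,@,♣♣
..,♣# 
♣.#,, 

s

 ,♣♣.♣
 ,,.#♣
 ,,,,♣
 ..@♣#
 ♣.#,,
 ,.♣♣,

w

  ,♣♣.
 ,,,.#
 ,,,,,
 ,.@,♣
 ,♣.#,
 ,,.♣♣

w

   ,♣♣
 #,,,.
 ♣,,,,
 ,,@.,
 ,,♣.#
 ♣,,.♣

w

    ,♣
 .#,,,
 ,♣,,,
 ,,@..
 ,,,♣.
 .♣,,.

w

     ,
 ,.#,,
 ,,♣,,
 ,,@,.
 ,,,,♣
 ..♣,,

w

      
 ♣,.#,
 ,,,♣,
 .,@,,
 ,,,,,
 ,..♣,

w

      
 ♣♣,.#
 ,,,,♣
 ..@,,
 ,,,,,
 ~,..♣

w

      
 ♣♣♣,.
 ,,,,,
 ,.@,,
 .,,,,
 #~,..

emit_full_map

        ♣,,.,
        ♣.,~,
       ....♣,
       #..♣♣♣
       ,♣♣.♣♣
♣♣♣,.#,,,.#♣♣
,,,,,♣,,,,,♣♣
,.@,,,,..,♣# 
.,,,,,,♣.#,, 
#~,..♣,,.♣♣, 

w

      
 ,♣♣♣,
 .,,,,
 ♣,@.,
 #.,,,
 .#~,.

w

      
 ,,♣♣♣
 ,.,,,
 ,♣@..
 .#.,,
 ,.#~,

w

      
 ,,,♣♣
 ,,.,,
 ,,@,.
 ,.#.,
 ~,.#~

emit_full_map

           ♣,,.,
           ♣.,~,
          ....♣,
          #..♣♣♣
          ,♣♣.♣♣
,,,♣♣♣,.#,,,.#♣♣
,,.,,,,,♣,,,,,♣♣
,,@,..,,,,..,♣# 
,.#.,,,,,,♣.#,, 
~,.#~,..♣,,.♣♣, 


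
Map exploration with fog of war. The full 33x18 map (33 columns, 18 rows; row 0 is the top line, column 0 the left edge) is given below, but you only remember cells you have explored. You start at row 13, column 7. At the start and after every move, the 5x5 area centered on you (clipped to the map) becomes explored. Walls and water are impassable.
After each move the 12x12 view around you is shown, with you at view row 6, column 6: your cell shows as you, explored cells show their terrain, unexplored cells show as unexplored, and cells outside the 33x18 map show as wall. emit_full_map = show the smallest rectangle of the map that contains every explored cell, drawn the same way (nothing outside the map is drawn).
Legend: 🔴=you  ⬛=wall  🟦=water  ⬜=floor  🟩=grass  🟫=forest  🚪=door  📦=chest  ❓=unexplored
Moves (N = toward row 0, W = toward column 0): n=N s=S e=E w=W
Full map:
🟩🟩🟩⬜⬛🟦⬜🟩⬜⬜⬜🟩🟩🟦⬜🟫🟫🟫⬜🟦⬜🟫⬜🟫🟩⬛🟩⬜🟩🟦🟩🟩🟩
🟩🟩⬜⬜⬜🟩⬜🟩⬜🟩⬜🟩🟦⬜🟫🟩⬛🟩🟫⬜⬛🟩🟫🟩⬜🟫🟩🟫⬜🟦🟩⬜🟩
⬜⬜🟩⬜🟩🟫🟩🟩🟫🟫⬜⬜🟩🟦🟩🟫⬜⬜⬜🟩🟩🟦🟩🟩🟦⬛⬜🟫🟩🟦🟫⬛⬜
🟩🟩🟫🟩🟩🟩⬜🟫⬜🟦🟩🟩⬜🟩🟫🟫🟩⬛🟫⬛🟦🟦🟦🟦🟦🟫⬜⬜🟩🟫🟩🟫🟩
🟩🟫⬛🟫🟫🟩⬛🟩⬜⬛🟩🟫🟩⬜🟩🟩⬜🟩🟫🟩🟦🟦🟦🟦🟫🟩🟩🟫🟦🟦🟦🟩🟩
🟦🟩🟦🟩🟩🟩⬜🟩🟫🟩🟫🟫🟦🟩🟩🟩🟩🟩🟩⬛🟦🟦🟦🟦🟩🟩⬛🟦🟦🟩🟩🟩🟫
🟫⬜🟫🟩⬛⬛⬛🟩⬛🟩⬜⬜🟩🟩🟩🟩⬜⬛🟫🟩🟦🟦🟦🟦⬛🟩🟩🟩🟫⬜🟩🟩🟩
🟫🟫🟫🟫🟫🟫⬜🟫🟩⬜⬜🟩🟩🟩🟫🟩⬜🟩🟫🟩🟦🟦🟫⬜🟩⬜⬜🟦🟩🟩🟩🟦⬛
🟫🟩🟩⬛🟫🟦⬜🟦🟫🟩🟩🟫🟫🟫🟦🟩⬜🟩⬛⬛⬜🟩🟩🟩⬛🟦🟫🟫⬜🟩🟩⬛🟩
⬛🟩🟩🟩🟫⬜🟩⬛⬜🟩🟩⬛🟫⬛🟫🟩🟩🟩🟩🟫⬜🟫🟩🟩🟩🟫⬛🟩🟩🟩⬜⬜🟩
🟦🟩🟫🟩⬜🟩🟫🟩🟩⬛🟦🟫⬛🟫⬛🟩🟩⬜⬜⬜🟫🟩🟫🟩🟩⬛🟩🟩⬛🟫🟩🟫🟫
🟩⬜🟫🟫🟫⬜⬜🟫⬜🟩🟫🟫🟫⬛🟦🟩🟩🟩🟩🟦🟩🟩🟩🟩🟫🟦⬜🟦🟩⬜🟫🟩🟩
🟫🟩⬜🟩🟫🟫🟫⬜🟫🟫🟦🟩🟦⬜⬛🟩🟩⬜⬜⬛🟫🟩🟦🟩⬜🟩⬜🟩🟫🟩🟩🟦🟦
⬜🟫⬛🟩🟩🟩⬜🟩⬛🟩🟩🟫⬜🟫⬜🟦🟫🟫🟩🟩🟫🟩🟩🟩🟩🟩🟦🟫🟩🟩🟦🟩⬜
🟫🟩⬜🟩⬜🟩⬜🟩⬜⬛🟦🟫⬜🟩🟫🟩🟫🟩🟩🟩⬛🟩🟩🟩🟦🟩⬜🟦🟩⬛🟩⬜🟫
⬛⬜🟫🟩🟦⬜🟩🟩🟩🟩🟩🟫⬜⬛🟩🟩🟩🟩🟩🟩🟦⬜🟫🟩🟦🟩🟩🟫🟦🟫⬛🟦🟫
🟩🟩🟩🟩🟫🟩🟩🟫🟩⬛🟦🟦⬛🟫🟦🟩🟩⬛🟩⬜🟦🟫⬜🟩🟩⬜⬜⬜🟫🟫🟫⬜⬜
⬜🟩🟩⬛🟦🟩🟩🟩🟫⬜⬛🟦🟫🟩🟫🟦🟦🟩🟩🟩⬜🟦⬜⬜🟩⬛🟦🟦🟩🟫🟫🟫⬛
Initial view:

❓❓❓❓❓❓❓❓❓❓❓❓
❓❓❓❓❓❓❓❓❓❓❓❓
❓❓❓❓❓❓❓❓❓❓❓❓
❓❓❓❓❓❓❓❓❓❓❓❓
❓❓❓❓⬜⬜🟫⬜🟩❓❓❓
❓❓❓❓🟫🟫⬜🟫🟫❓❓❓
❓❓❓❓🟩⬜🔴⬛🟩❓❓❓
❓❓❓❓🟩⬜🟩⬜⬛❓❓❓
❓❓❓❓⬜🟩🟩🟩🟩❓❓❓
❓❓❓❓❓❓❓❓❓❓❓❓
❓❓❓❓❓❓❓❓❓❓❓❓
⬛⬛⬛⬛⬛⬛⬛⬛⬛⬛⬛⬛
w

❓❓❓❓❓❓❓❓❓❓❓❓
❓❓❓❓❓❓❓❓❓❓❓❓
❓❓❓❓❓❓❓❓❓❓❓❓
❓❓❓❓❓❓❓❓❓❓❓❓
❓❓❓❓🟫⬜⬜🟫⬜🟩❓❓
❓❓❓❓🟫🟫🟫⬜🟫🟫❓❓
❓❓❓❓🟩🟩🔴🟩⬛🟩❓❓
❓❓❓❓⬜🟩⬜🟩⬜⬛❓❓
❓❓❓❓🟦⬜🟩🟩🟩🟩❓❓
❓❓❓❓❓❓❓❓❓❓❓❓
❓❓❓❓❓❓❓❓❓❓❓❓
⬛⬛⬛⬛⬛⬛⬛⬛⬛⬛⬛⬛

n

❓❓❓❓❓❓❓❓❓❓❓❓
❓❓❓❓❓❓❓❓❓❓❓❓
❓❓❓❓❓❓❓❓❓❓❓❓
❓❓❓❓❓❓❓❓❓❓❓❓
❓❓❓❓⬜🟩🟫🟩🟩❓❓❓
❓❓❓❓🟫⬜⬜🟫⬜🟩❓❓
❓❓❓❓🟫🟫🔴⬜🟫🟫❓❓
❓❓❓❓🟩🟩⬜🟩⬛🟩❓❓
❓❓❓❓⬜🟩⬜🟩⬜⬛❓❓
❓❓❓❓🟦⬜🟩🟩🟩🟩❓❓
❓❓❓❓❓❓❓❓❓❓❓❓
❓❓❓❓❓❓❓❓❓❓❓❓

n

❓❓❓❓❓❓❓❓❓❓❓❓
❓❓❓❓❓❓❓❓❓❓❓❓
❓❓❓❓❓❓❓❓❓❓❓❓
❓❓❓❓❓❓❓❓❓❓❓❓
❓❓❓❓🟫⬜🟩⬛⬜❓❓❓
❓❓❓❓⬜🟩🟫🟩🟩❓❓❓
❓❓❓❓🟫⬜🔴🟫⬜🟩❓❓
❓❓❓❓🟫🟫🟫⬜🟫🟫❓❓
❓❓❓❓🟩🟩⬜🟩⬛🟩❓❓
❓❓❓❓⬜🟩⬜🟩⬜⬛❓❓
❓❓❓❓🟦⬜🟩🟩🟩🟩❓❓
❓❓❓❓❓❓❓❓❓❓❓❓

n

❓❓❓❓❓❓❓❓❓❓❓❓
❓❓❓❓❓❓❓❓❓❓❓❓
❓❓❓❓❓❓❓❓❓❓❓❓
❓❓❓❓❓❓❓❓❓❓❓❓
❓❓❓❓🟫🟦⬜🟦🟫❓❓❓
❓❓❓❓🟫⬜🟩⬛⬜❓❓❓
❓❓❓❓⬜🟩🔴🟩🟩❓❓❓
❓❓❓❓🟫⬜⬜🟫⬜🟩❓❓
❓❓❓❓🟫🟫🟫⬜🟫🟫❓❓
❓❓❓❓🟩🟩⬜🟩⬛🟩❓❓
❓❓❓❓⬜🟩⬜🟩⬜⬛❓❓
❓❓❓❓🟦⬜🟩🟩🟩🟩❓❓

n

❓❓❓❓❓❓❓❓❓❓❓❓
❓❓❓❓❓❓❓❓❓❓❓❓
❓❓❓❓❓❓❓❓❓❓❓❓
❓❓❓❓❓❓❓❓❓❓❓❓
❓❓❓❓🟫🟫⬜🟫🟩❓❓❓
❓❓❓❓🟫🟦⬜🟦🟫❓❓❓
❓❓❓❓🟫⬜🔴⬛⬜❓❓❓
❓❓❓❓⬜🟩🟫🟩🟩❓❓❓
❓❓❓❓🟫⬜⬜🟫⬜🟩❓❓
❓❓❓❓🟫🟫🟫⬜🟫🟫❓❓
❓❓❓❓🟩🟩⬜🟩⬛🟩❓❓
❓❓❓❓⬜🟩⬜🟩⬜⬛❓❓

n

❓❓❓❓❓❓❓❓❓❓❓❓
❓❓❓❓❓❓❓❓❓❓❓❓
❓❓❓❓❓❓❓❓❓❓❓❓
❓❓❓❓❓❓❓❓❓❓❓❓
❓❓❓❓⬛⬛⬛🟩⬛❓❓❓
❓❓❓❓🟫🟫⬜🟫🟩❓❓❓
❓❓❓❓🟫🟦🔴🟦🟫❓❓❓
❓❓❓❓🟫⬜🟩⬛⬜❓❓❓
❓❓❓❓⬜🟩🟫🟩🟩❓❓❓
❓❓❓❓🟫⬜⬜🟫⬜🟩❓❓
❓❓❓❓🟫🟫🟫⬜🟫🟫❓❓
❓❓❓❓🟩🟩⬜🟩⬛🟩❓❓

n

❓❓❓❓❓❓❓❓❓❓❓❓
❓❓❓❓❓❓❓❓❓❓❓❓
❓❓❓❓❓❓❓❓❓❓❓❓
❓❓❓❓❓❓❓❓❓❓❓❓
❓❓❓❓🟩🟩⬜🟩🟫❓❓❓
❓❓❓❓⬛⬛⬛🟩⬛❓❓❓
❓❓❓❓🟫🟫🔴🟫🟩❓❓❓
❓❓❓❓🟫🟦⬜🟦🟫❓❓❓
❓❓❓❓🟫⬜🟩⬛⬜❓❓❓
❓❓❓❓⬜🟩🟫🟩🟩❓❓❓
❓❓❓❓🟫⬜⬜🟫⬜🟩❓❓
❓❓❓❓🟫🟫🟫⬜🟫🟫❓❓

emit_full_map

🟩🟩⬜🟩🟫❓
⬛⬛⬛🟩⬛❓
🟫🟫🔴🟫🟩❓
🟫🟦⬜🟦🟫❓
🟫⬜🟩⬛⬜❓
⬜🟩🟫🟩🟩❓
🟫⬜⬜🟫⬜🟩
🟫🟫🟫⬜🟫🟫
🟩🟩⬜🟩⬛🟩
⬜🟩⬜🟩⬜⬛
🟦⬜🟩🟩🟩🟩

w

⬛❓❓❓❓❓❓❓❓❓❓❓
⬛❓❓❓❓❓❓❓❓❓❓❓
⬛❓❓❓❓❓❓❓❓❓❓❓
⬛❓❓❓❓❓❓❓❓❓❓❓
⬛❓❓❓🟩🟩🟩⬜🟩🟫❓❓
⬛❓❓❓🟩⬛⬛⬛🟩⬛❓❓
⬛❓❓❓🟫🟫🔴⬜🟫🟩❓❓
⬛❓❓❓⬛🟫🟦⬜🟦🟫❓❓
⬛❓❓❓🟩🟫⬜🟩⬛⬜❓❓
⬛❓❓❓❓⬜🟩🟫🟩🟩❓❓
⬛❓❓❓❓🟫⬜⬜🟫⬜🟩❓
⬛❓❓❓❓🟫🟫🟫⬜🟫🟫❓

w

⬛⬛❓❓❓❓❓❓❓❓❓❓
⬛⬛❓❓❓❓❓❓❓❓❓❓
⬛⬛❓❓❓❓❓❓❓❓❓❓
⬛⬛❓❓❓❓❓❓❓❓❓❓
⬛⬛❓❓🟦🟩🟩🟩⬜🟩🟫❓
⬛⬛❓❓🟫🟩⬛⬛⬛🟩⬛❓
⬛⬛❓❓🟫🟫🔴🟫⬜🟫🟩❓
⬛⬛❓❓🟩⬛🟫🟦⬜🟦🟫❓
⬛⬛❓❓🟩🟩🟫⬜🟩⬛⬜❓
⬛⬛❓❓❓❓⬜🟩🟫🟩🟩❓
⬛⬛❓❓❓❓🟫⬜⬜🟫⬜🟩
⬛⬛❓❓❓❓🟫🟫🟫⬜🟫🟫

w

⬛⬛⬛❓❓❓❓❓❓❓❓❓
⬛⬛⬛❓❓❓❓❓❓❓❓❓
⬛⬛⬛❓❓❓❓❓❓❓❓❓
⬛⬛⬛❓❓❓❓❓❓❓❓❓
⬛⬛⬛❓🟩🟦🟩🟩🟩⬜🟩🟫
⬛⬛⬛❓⬜🟫🟩⬛⬛⬛🟩⬛
⬛⬛⬛❓🟫🟫🔴🟫🟫⬜🟫🟩
⬛⬛⬛❓🟩🟩⬛🟫🟦⬜🟦🟫
⬛⬛⬛❓🟩🟩🟩🟫⬜🟩⬛⬜
⬛⬛⬛❓❓❓❓⬜🟩🟫🟩🟩
⬛⬛⬛❓❓❓❓🟫⬜⬜🟫⬜
⬛⬛⬛❓❓❓❓🟫🟫🟫⬜🟫

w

⬛⬛⬛⬛❓❓❓❓❓❓❓❓
⬛⬛⬛⬛❓❓❓❓❓❓❓❓
⬛⬛⬛⬛❓❓❓❓❓❓❓❓
⬛⬛⬛⬛❓❓❓❓❓❓❓❓
⬛⬛⬛⬛🟦🟩🟦🟩🟩🟩⬜🟩
⬛⬛⬛⬛🟫⬜🟫🟩⬛⬛⬛🟩
⬛⬛⬛⬛🟫🟫🔴🟫🟫🟫⬜🟫
⬛⬛⬛⬛🟫🟩🟩⬛🟫🟦⬜🟦
⬛⬛⬛⬛⬛🟩🟩🟩🟫⬜🟩⬛
⬛⬛⬛⬛❓❓❓❓⬜🟩🟫🟩
⬛⬛⬛⬛❓❓❓❓🟫⬜⬜🟫
⬛⬛⬛⬛❓❓❓❓🟫🟫🟫⬜

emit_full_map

🟦🟩🟦🟩🟩🟩⬜🟩🟫❓
🟫⬜🟫🟩⬛⬛⬛🟩⬛❓
🟫🟫🔴🟫🟫🟫⬜🟫🟩❓
🟫🟩🟩⬛🟫🟦⬜🟦🟫❓
⬛🟩🟩🟩🟫⬜🟩⬛⬜❓
❓❓❓❓⬜🟩🟫🟩🟩❓
❓❓❓❓🟫⬜⬜🟫⬜🟩
❓❓❓❓🟫🟫🟫⬜🟫🟫
❓❓❓❓🟩🟩⬜🟩⬛🟩
❓❓❓❓⬜🟩⬜🟩⬜⬛
❓❓❓❓🟦⬜🟩🟩🟩🟩

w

⬛⬛⬛⬛⬛❓❓❓❓❓❓❓
⬛⬛⬛⬛⬛❓❓❓❓❓❓❓
⬛⬛⬛⬛⬛❓❓❓❓❓❓❓
⬛⬛⬛⬛⬛❓❓❓❓❓❓❓
⬛⬛⬛⬛⬛🟦🟩🟦🟩🟩🟩⬜
⬛⬛⬛⬛⬛🟫⬜🟫🟩⬛⬛⬛
⬛⬛⬛⬛⬛🟫🔴🟫🟫🟫🟫⬜
⬛⬛⬛⬛⬛🟫🟩🟩⬛🟫🟦⬜
⬛⬛⬛⬛⬛⬛🟩🟩🟩🟫⬜🟩
⬛⬛⬛⬛⬛❓❓❓❓⬜🟩🟫
⬛⬛⬛⬛⬛❓❓❓❓🟫⬜⬜
⬛⬛⬛⬛⬛❓❓❓❓🟫🟫🟫

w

⬛⬛⬛⬛⬛⬛❓❓❓❓❓❓
⬛⬛⬛⬛⬛⬛❓❓❓❓❓❓
⬛⬛⬛⬛⬛⬛❓❓❓❓❓❓
⬛⬛⬛⬛⬛⬛❓❓❓❓❓❓
⬛⬛⬛⬛⬛⬛🟦🟩🟦🟩🟩🟩
⬛⬛⬛⬛⬛⬛🟫⬜🟫🟩⬛⬛
⬛⬛⬛⬛⬛⬛🔴🟫🟫🟫🟫🟫
⬛⬛⬛⬛⬛⬛🟫🟩🟩⬛🟫🟦
⬛⬛⬛⬛⬛⬛⬛🟩🟩🟩🟫⬜
⬛⬛⬛⬛⬛⬛❓❓❓❓⬜🟩
⬛⬛⬛⬛⬛⬛❓❓❓❓🟫⬜
⬛⬛⬛⬛⬛⬛❓❓❓❓🟫🟫

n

⬛⬛⬛⬛⬛⬛❓❓❓❓❓❓
⬛⬛⬛⬛⬛⬛❓❓❓❓❓❓
⬛⬛⬛⬛⬛⬛❓❓❓❓❓❓
⬛⬛⬛⬛⬛⬛❓❓❓❓❓❓
⬛⬛⬛⬛⬛⬛🟩🟫⬛❓❓❓
⬛⬛⬛⬛⬛⬛🟦🟩🟦🟩🟩🟩
⬛⬛⬛⬛⬛⬛🔴⬜🟫🟩⬛⬛
⬛⬛⬛⬛⬛⬛🟫🟫🟫🟫🟫🟫
⬛⬛⬛⬛⬛⬛🟫🟩🟩⬛🟫🟦
⬛⬛⬛⬛⬛⬛⬛🟩🟩🟩🟫⬜
⬛⬛⬛⬛⬛⬛❓❓❓❓⬜🟩
⬛⬛⬛⬛⬛⬛❓❓❓❓🟫⬜

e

⬛⬛⬛⬛⬛❓❓❓❓❓❓❓
⬛⬛⬛⬛⬛❓❓❓❓❓❓❓
⬛⬛⬛⬛⬛❓❓❓❓❓❓❓
⬛⬛⬛⬛⬛❓❓❓❓❓❓❓
⬛⬛⬛⬛⬛🟩🟫⬛🟫❓❓❓
⬛⬛⬛⬛⬛🟦🟩🟦🟩🟩🟩⬜
⬛⬛⬛⬛⬛🟫🔴🟫🟩⬛⬛⬛
⬛⬛⬛⬛⬛🟫🟫🟫🟫🟫🟫⬜
⬛⬛⬛⬛⬛🟫🟩🟩⬛🟫🟦⬜
⬛⬛⬛⬛⬛⬛🟩🟩🟩🟫⬜🟩
⬛⬛⬛⬛⬛❓❓❓❓⬜🟩🟫
⬛⬛⬛⬛⬛❓❓❓❓🟫⬜⬜

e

⬛⬛⬛⬛❓❓❓❓❓❓❓❓
⬛⬛⬛⬛❓❓❓❓❓❓❓❓
⬛⬛⬛⬛❓❓❓❓❓❓❓❓
⬛⬛⬛⬛❓❓❓❓❓❓❓❓
⬛⬛⬛⬛🟩🟫⬛🟫🟫❓❓❓
⬛⬛⬛⬛🟦🟩🟦🟩🟩🟩⬜🟩
⬛⬛⬛⬛🟫⬜🔴🟩⬛⬛⬛🟩
⬛⬛⬛⬛🟫🟫🟫🟫🟫🟫⬜🟫
⬛⬛⬛⬛🟫🟩🟩⬛🟫🟦⬜🟦
⬛⬛⬛⬛⬛🟩🟩🟩🟫⬜🟩⬛
⬛⬛⬛⬛❓❓❓❓⬜🟩🟫🟩
⬛⬛⬛⬛❓❓❓❓🟫⬜⬜🟫

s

⬛⬛⬛⬛❓❓❓❓❓❓❓❓
⬛⬛⬛⬛❓❓❓❓❓❓❓❓
⬛⬛⬛⬛❓❓❓❓❓❓❓❓
⬛⬛⬛⬛🟩🟫⬛🟫🟫❓❓❓
⬛⬛⬛⬛🟦🟩🟦🟩🟩🟩⬜🟩
⬛⬛⬛⬛🟫⬜🟫🟩⬛⬛⬛🟩
⬛⬛⬛⬛🟫🟫🔴🟫🟫🟫⬜🟫
⬛⬛⬛⬛🟫🟩🟩⬛🟫🟦⬜🟦
⬛⬛⬛⬛⬛🟩🟩🟩🟫⬜🟩⬛
⬛⬛⬛⬛❓❓❓❓⬜🟩🟫🟩
⬛⬛⬛⬛❓❓❓❓🟫⬜⬜🟫
⬛⬛⬛⬛❓❓❓❓🟫🟫🟫⬜

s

⬛⬛⬛⬛❓❓❓❓❓❓❓❓
⬛⬛⬛⬛❓❓❓❓❓❓❓❓
⬛⬛⬛⬛🟩🟫⬛🟫🟫❓❓❓
⬛⬛⬛⬛🟦🟩🟦🟩🟩🟩⬜🟩
⬛⬛⬛⬛🟫⬜🟫🟩⬛⬛⬛🟩
⬛⬛⬛⬛🟫🟫🟫🟫🟫🟫⬜🟫
⬛⬛⬛⬛🟫🟩🔴⬛🟫🟦⬜🟦
⬛⬛⬛⬛⬛🟩🟩🟩🟫⬜🟩⬛
⬛⬛⬛⬛🟦🟩🟫🟩⬜🟩🟫🟩
⬛⬛⬛⬛❓❓❓❓🟫⬜⬜🟫
⬛⬛⬛⬛❓❓❓❓🟫🟫🟫⬜
⬛⬛⬛⬛❓❓❓❓🟩🟩⬜🟩

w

⬛⬛⬛⬛⬛❓❓❓❓❓❓❓
⬛⬛⬛⬛⬛❓❓❓❓❓❓❓
⬛⬛⬛⬛⬛🟩🟫⬛🟫🟫❓❓
⬛⬛⬛⬛⬛🟦🟩🟦🟩🟩🟩⬜
⬛⬛⬛⬛⬛🟫⬜🟫🟩⬛⬛⬛
⬛⬛⬛⬛⬛🟫🟫🟫🟫🟫🟫⬜
⬛⬛⬛⬛⬛🟫🔴🟩⬛🟫🟦⬜
⬛⬛⬛⬛⬛⬛🟩🟩🟩🟫⬜🟩
⬛⬛⬛⬛⬛🟦🟩🟫🟩⬜🟩🟫
⬛⬛⬛⬛⬛❓❓❓❓🟫⬜⬜
⬛⬛⬛⬛⬛❓❓❓❓🟫🟫🟫
⬛⬛⬛⬛⬛❓❓❓❓🟩🟩⬜

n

⬛⬛⬛⬛⬛❓❓❓❓❓❓❓
⬛⬛⬛⬛⬛❓❓❓❓❓❓❓
⬛⬛⬛⬛⬛❓❓❓❓❓❓❓
⬛⬛⬛⬛⬛🟩🟫⬛🟫🟫❓❓
⬛⬛⬛⬛⬛🟦🟩🟦🟩🟩🟩⬜
⬛⬛⬛⬛⬛🟫⬜🟫🟩⬛⬛⬛
⬛⬛⬛⬛⬛🟫🔴🟫🟫🟫🟫⬜
⬛⬛⬛⬛⬛🟫🟩🟩⬛🟫🟦⬜
⬛⬛⬛⬛⬛⬛🟩🟩🟩🟫⬜🟩
⬛⬛⬛⬛⬛🟦🟩🟫🟩⬜🟩🟫
⬛⬛⬛⬛⬛❓❓❓❓🟫⬜⬜
⬛⬛⬛⬛⬛❓❓❓❓🟫🟫🟫

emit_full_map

🟩🟫⬛🟫🟫❓❓❓❓❓
🟦🟩🟦🟩🟩🟩⬜🟩🟫❓
🟫⬜🟫🟩⬛⬛⬛🟩⬛❓
🟫🔴🟫🟫🟫🟫⬜🟫🟩❓
🟫🟩🟩⬛🟫🟦⬜🟦🟫❓
⬛🟩🟩🟩🟫⬜🟩⬛⬜❓
🟦🟩🟫🟩⬜🟩🟫🟩🟩❓
❓❓❓❓🟫⬜⬜🟫⬜🟩
❓❓❓❓🟫🟫🟫⬜🟫🟫
❓❓❓❓🟩🟩⬜🟩⬛🟩
❓❓❓❓⬜🟩⬜🟩⬜⬛
❓❓❓❓🟦⬜🟩🟩🟩🟩
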